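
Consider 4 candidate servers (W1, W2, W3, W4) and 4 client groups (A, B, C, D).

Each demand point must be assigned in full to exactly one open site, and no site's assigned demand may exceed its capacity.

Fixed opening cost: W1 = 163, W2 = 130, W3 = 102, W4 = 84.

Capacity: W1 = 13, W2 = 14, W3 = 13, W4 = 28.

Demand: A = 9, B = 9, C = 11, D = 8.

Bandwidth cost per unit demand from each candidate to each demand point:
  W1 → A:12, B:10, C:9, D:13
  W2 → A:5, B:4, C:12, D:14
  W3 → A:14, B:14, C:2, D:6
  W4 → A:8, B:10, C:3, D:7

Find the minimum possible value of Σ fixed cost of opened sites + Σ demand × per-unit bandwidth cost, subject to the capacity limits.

411

Open {W2, W4}; cheapest assignment that respects the capacities:
  W2 (cap 14, load 9): B — cost 9×4 = 36
  W4 (cap 28, load 28): A, C, D — cost 9×8 + 11×3 + 8×7 = 161
  Shipping 197, fixed 214 → total 411.
  Any other capacity-feasible assignment to {W2, W4} ships for at least 197.
Compare {W3, W4}: its best feasible assignment gives total 426.
Compare {W1, W4}: its best feasible assignment gives total 498.
Every other set of open sites that can feasibly serve all demand totals ≥ 426 even under its best assignment. Minimum: 411.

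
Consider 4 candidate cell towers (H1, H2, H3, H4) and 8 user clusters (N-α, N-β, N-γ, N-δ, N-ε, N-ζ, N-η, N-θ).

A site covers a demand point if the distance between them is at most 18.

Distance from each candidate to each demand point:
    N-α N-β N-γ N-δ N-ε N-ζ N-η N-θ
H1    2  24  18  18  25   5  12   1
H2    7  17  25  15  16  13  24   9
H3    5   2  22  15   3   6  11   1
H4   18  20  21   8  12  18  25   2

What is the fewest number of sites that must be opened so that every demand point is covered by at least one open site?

Coverage sets (demand points within 18 of each site):
  H1: {N-α, N-γ, N-δ, N-ζ, N-η, N-θ}
  H2: {N-α, N-β, N-δ, N-ε, N-ζ, N-θ}
  H3: {N-α, N-β, N-δ, N-ε, N-ζ, N-η, N-θ}
  H4: {N-α, N-δ, N-ε, N-ζ, N-θ}
No single site covers all 8 demand points.
But {H1, H2} covers everything, so the minimum is 2.

2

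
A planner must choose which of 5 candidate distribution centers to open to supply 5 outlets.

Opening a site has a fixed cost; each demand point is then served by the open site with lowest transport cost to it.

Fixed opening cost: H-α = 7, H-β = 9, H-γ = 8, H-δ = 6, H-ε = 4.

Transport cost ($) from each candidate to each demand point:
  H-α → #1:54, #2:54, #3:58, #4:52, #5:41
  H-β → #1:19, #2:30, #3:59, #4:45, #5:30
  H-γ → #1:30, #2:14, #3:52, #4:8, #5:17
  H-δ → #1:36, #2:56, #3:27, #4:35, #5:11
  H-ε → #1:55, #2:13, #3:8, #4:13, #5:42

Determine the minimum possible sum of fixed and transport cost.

83

Open {H-β, H-δ, H-ε}: assign each demand point to its cheapest open site.
  #1→H-β 19, #2→H-ε 13, #3→H-ε 8, #4→H-ε 13, #5→H-δ 11
  transport cost 64, fixed 19 → total 83.
Compare {H-β, H-γ, H-ε}: transport cost 65 + fixed 21 = 86.
Compare {H-β, H-γ, H-δ, H-ε}: transport cost 59 + fixed 27 = 86.
Compare {H-γ, H-ε}: transport cost 76 + fixed 12 = 88.
All other subsets cost ≥ 86. Minimum total cost: 83.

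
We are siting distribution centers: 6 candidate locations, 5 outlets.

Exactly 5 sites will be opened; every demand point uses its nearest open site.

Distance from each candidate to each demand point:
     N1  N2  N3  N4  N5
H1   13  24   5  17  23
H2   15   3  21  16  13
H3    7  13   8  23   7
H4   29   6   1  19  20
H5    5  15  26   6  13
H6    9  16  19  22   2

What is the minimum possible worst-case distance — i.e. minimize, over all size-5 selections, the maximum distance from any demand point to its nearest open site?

Open {H1, H2, H3, H5, H6}.
  Farthest demand point is N4 at distance 6 (to H5); all others are ≤ 6.
With {H1, H2, H4, H5, H6} the worst case is 6.
With {H1, H3, H4, H5, H6} the worst case is 6.
No size-5 selection achieves below 6.

6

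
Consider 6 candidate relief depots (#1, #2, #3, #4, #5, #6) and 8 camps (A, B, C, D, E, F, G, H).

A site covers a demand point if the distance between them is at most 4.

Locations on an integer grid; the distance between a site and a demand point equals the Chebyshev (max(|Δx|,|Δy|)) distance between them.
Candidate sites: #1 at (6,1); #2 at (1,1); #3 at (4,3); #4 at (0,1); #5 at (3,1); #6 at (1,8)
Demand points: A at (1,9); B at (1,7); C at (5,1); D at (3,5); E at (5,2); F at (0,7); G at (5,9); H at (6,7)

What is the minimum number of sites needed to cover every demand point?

2

Coverage sets (demand points within 4 of each site):
  #1: {C, D, E}
  #2: {C, D, E}
  #3: {B, C, D, E, F, H}
  #4: {D}
  #5: {C, D, E}
  #6: {A, B, D, F, G}
No single site covers all 8 demand points.
But {#3, #6} covers everything, so the minimum is 2.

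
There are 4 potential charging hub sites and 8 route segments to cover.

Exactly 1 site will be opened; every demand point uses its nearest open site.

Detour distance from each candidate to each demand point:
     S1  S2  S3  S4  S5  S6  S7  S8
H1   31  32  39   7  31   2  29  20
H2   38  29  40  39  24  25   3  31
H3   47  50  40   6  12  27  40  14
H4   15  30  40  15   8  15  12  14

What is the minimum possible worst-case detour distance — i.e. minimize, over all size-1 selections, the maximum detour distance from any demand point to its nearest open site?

Open {H1}.
  Farthest demand point is S3 at detour distance 39 (to H1); all others are ≤ 39.
With {H2} the worst case is 40.
With {H4} the worst case is 40.
No size-1 selection achieves below 39.

39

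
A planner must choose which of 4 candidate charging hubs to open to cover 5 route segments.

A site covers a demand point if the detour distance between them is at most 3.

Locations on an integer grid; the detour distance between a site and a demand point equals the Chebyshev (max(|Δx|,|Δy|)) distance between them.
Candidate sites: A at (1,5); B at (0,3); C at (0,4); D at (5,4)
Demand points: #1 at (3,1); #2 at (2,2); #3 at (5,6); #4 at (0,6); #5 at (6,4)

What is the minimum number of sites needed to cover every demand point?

Coverage sets (demand points within 3 of each site):
  A: {#2, #4}
  B: {#1, #2, #4}
  C: {#1, #2, #4}
  D: {#1, #2, #3, #5}
No single site covers all 5 demand points.
But {A, D} covers everything, so the minimum is 2.

2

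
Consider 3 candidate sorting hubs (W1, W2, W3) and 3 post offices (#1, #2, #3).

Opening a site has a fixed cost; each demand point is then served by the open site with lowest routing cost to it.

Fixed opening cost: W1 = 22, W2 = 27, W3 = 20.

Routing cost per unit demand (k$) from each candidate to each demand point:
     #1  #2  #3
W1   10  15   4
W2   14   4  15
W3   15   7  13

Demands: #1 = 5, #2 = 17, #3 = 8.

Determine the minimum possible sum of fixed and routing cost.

199

Open {W1, W2}: assign each demand point to its cheapest open site.
  #1→W1 5×10=50, #2→W2 17×4=68, #3→W1 8×4=32
  routing cost 150, fixed 49 → total 199.
Compare {W1, W2, W3}: routing cost 150 + fixed 69 = 219.
Compare {W1, W3}: routing cost 201 + fixed 42 = 243.
Compare {W2}: routing cost 258 + fixed 27 = 285.
All other subsets cost ≥ 219. Minimum total cost: 199.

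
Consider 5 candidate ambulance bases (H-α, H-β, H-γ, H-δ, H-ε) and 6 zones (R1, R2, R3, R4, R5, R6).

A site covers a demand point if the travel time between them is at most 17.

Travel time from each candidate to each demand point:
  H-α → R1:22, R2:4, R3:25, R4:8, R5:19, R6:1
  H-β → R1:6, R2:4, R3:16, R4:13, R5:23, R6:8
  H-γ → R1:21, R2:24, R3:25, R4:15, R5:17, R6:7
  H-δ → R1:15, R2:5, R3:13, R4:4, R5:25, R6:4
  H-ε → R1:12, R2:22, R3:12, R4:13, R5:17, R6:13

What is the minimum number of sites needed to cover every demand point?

2

Coverage sets (demand points within 17 of each site):
  H-α: {R2, R4, R6}
  H-β: {R1, R2, R3, R4, R6}
  H-γ: {R4, R5, R6}
  H-δ: {R1, R2, R3, R4, R6}
  H-ε: {R1, R3, R4, R5, R6}
No single site covers all 6 demand points.
But {H-α, H-ε} covers everything, so the minimum is 2.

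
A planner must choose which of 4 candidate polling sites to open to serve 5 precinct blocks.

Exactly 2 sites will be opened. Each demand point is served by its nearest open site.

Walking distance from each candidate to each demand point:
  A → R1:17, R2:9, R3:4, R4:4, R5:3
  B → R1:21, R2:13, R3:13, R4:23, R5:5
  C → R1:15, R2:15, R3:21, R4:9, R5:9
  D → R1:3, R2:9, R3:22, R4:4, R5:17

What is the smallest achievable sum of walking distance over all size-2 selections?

Open {A, D}.
  R1→D 3, R2→A 9, R3→A 4, R4→A 4, R5→A 3  ⇒ total 23.
Compare {B, D}: total 34.
Compare {A, C}: total 35.
No size-2 selection does better; minimum is 23.

23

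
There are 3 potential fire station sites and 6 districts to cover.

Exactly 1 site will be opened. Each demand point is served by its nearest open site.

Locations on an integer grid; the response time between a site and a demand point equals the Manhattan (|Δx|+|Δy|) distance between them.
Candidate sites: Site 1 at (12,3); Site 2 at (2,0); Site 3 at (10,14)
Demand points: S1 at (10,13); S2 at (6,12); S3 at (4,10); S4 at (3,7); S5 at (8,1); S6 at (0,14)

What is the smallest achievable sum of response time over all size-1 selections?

56

Open {Site 3}.
  S1→Site 3 1, S2→Site 3 6, S3→Site 3 10, S4→Site 3 14, S5→Site 3 15, S6→Site 3 10  ⇒ total 56.
Compare {Site 2}: total 80.
Compare {Site 1}: total 84.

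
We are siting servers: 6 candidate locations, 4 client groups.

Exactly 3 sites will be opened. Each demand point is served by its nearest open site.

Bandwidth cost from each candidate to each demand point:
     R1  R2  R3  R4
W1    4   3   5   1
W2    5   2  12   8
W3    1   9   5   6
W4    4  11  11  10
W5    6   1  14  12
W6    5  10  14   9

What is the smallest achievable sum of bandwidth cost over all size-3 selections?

8

Open {W1, W3, W5}.
  R1→W3 1, R2→W5 1, R3→W1 5, R4→W1 1  ⇒ total 8.
Compare {W1, W2, W3}: total 9.
Compare {W1, W3, W4}: total 10.
No size-3 selection does better; minimum is 8.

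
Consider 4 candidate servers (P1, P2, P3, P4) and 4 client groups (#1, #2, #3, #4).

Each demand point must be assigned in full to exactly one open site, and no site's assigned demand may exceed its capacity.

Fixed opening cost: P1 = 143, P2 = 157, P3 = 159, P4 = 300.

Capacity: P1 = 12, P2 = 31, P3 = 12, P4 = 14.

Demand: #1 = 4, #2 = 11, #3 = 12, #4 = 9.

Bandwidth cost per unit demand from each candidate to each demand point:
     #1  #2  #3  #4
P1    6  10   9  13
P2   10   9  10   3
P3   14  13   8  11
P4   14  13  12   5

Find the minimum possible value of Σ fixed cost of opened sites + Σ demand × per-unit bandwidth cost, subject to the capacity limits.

574

Open {P1, P2}; cheapest assignment that respects the capacities:
  P1 (cap 12, load 12): #3 — cost 12×9 = 108
  P2 (cap 31, load 24): #1, #2, #4 — cost 4×10 + 11×9 + 9×3 = 166
  Shipping 274, fixed 300 → total 574.
  Any other capacity-feasible assignment to {P1, P2} ships for at least 274.
Compare {P2, P3}: its best feasible assignment gives total 578.
Compare {P1, P2, P3}: its best feasible assignment gives total 705.
Every other set of open sites that can feasibly serve all demand totals ≥ 578 even under its best assignment. Minimum: 574.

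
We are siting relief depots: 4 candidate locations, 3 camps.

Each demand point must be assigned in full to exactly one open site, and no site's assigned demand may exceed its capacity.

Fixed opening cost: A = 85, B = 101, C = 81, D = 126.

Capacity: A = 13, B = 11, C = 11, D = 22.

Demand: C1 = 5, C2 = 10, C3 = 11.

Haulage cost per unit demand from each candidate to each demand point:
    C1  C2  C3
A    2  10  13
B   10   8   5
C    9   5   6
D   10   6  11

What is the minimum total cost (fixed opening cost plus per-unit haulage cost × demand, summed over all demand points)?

382

Open {A, B, C}; cheapest assignment that respects the capacities:
  A (cap 13, load 5): C1 — cost 5×2 = 10
  B (cap 11, load 11): C3 — cost 11×5 = 55
  C (cap 11, load 10): C2 — cost 10×5 = 50
  Shipping 115, fixed 267 → total 382.
  Any other capacity-feasible assignment to {A, B, C} ships for at least 115.
Compare {C, D}: its best feasible assignment gives total 383.
Compare {B, D}: its best feasible assignment gives total 392.
Every other set of open sites that can feasibly serve all demand totals ≥ 383 even under its best assignment. Minimum: 382.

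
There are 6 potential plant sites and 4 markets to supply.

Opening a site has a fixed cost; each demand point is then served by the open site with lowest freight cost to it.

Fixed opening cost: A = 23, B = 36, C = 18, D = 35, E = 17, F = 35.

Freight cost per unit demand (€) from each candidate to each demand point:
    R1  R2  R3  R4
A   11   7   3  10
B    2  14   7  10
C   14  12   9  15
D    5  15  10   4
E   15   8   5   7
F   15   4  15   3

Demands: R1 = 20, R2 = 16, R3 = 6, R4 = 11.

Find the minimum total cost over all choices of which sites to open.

249

Open {A, B, F}: assign each demand point to its cheapest open site.
  R1→B 20×2=40, R2→F 16×4=64, R3→A 6×3=18, R4→F 11×3=33
  freight cost 155, fixed 94 → total 249.
Compare {B, F}: freight cost 179 + fixed 71 = 250.
Compare {B, E, F}: freight cost 167 + fixed 88 = 255.
Compare {A, B, E, F}: freight cost 155 + fixed 111 = 266.
All other subsets cost ≥ 250. Minimum total cost: 249.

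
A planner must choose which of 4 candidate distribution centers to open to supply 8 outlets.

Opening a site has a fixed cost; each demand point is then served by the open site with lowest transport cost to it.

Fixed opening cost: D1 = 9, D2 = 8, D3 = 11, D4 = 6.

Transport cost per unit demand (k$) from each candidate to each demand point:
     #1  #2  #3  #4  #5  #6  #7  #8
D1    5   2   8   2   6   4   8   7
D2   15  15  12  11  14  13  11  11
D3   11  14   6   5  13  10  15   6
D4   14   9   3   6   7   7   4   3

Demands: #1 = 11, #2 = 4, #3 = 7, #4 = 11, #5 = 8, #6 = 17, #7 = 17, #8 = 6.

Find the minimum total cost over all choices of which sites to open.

Open {D1, D4}: assign each demand point to its cheapest open site.
  #1→D1 11×5=55, #2→D1 4×2=8, #3→D4 7×3=21, #4→D1 11×2=22, #5→D1 8×6=48, #6→D1 17×4=68, #7→D4 17×4=68, #8→D4 6×3=18
  transport cost 308, fixed 15 → total 323.
Compare {D1, D2, D4}: transport cost 308 + fixed 23 = 331.
Compare {D1, D3, D4}: transport cost 308 + fixed 26 = 334.
Compare {D1, D2, D3, D4}: transport cost 308 + fixed 34 = 342.
All other subsets cost ≥ 331. Minimum total cost: 323.

323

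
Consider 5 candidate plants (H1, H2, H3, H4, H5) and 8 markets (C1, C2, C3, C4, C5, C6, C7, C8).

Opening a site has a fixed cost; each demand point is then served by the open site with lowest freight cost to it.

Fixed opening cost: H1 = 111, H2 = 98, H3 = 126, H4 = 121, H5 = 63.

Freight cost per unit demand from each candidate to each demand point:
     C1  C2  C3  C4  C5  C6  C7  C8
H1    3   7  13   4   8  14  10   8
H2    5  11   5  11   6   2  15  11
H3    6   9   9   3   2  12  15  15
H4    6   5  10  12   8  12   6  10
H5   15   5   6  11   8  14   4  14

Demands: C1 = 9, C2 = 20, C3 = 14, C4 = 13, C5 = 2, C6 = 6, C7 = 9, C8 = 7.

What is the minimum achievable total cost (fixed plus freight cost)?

Open {H1, H5}: assign each demand point to its cheapest open site.
  C1→H1 9×3=27, C2→H5 20×5=100, C3→H5 14×6=84, C4→H1 13×4=52, C5→H1 2×8=16, C6→H1 6×14=84, C7→H5 9×4=36, C8→H1 7×8=56
  freight cost 455, fixed 174 → total 629.
Compare {H1, H2, H5}: freight cost 365 + fixed 272 = 637.
Compare {H2, H5}: freight cost 495 + fixed 161 = 656.
Compare {H1, H2}: freight cost 459 + fixed 209 = 668.
All other subsets cost ≥ 637. Minimum total cost: 629.

629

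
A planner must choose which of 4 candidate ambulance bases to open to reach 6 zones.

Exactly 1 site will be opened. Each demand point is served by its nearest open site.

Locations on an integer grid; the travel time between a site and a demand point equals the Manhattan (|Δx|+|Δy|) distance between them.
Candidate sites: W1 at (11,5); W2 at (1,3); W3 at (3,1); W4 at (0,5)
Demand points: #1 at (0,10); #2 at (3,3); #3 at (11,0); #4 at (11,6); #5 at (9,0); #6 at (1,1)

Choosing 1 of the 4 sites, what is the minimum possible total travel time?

45

Open {W3}.
  #1→W3 12, #2→W3 2, #3→W3 9, #4→W3 13, #5→W3 7, #6→W3 2  ⇒ total 45.
Compare {W2}: total 49.
Compare {W1}: total 53.
No size-1 selection does better; minimum is 45.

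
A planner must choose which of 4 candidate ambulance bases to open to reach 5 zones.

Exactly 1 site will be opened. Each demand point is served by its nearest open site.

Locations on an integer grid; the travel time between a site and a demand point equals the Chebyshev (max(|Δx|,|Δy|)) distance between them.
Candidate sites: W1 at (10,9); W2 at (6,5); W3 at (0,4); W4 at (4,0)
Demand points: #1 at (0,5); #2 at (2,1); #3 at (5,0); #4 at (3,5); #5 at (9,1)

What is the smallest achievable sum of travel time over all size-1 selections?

Open {W4}.
  #1→W4 5, #2→W4 2, #3→W4 1, #4→W4 5, #5→W4 5  ⇒ total 18.
Compare {W3}: total 21.
Compare {W2}: total 22.
No size-1 selection does better; minimum is 18.

18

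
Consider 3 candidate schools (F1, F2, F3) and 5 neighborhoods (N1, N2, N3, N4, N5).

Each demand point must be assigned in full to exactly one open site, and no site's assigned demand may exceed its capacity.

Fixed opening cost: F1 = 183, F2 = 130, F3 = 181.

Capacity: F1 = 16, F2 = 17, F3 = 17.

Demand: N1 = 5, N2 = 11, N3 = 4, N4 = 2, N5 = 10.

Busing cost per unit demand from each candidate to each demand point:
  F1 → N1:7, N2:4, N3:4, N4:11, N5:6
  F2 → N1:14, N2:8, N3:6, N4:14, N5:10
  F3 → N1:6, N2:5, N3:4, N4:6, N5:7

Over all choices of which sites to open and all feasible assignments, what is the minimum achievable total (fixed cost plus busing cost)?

535

Open {F2, F3}; cheapest assignment that respects the capacities:
  F2 (cap 17, load 15): N2, N3 — cost 11×8 + 4×6 = 112
  F3 (cap 17, load 17): N1, N4, N5 — cost 5×6 + 2×6 + 10×7 = 112
  Shipping 224, fixed 311 → total 535.
  Any other capacity-feasible assignment to {F2, F3} ships for at least 224.
Compare {F1, F3}: its best feasible assignment gives total 536.
Compare {F1, F2}: its best feasible assignment gives total 544.
Every other set of open sites that can feasibly serve all demand totals ≥ 536 even under its best assignment. Minimum: 535.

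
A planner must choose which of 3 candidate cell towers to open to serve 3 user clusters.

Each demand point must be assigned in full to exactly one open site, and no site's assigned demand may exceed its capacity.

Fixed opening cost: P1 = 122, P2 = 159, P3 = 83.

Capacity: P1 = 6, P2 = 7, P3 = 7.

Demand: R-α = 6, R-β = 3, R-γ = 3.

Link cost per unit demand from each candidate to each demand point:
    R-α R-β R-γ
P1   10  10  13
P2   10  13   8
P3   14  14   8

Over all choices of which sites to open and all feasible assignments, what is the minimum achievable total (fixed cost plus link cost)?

331

Open {P1, P3}; cheapest assignment that respects the capacities:
  P1 (cap 6, load 6): R-α — cost 6×10 = 60
  P3 (cap 7, load 6): R-β, R-γ — cost 3×14 + 3×8 = 66
  Shipping 126, fixed 205 → total 331.
  Any other capacity-feasible assignment to {P1, P3} ships for at least 126.
Compare {P2, P3}: its best feasible assignment gives total 368.
Compare {P1, P2}: its best feasible assignment gives total 404.
Every other set of open sites that can feasibly serve all demand totals ≥ 368 even under its best assignment. Minimum: 331.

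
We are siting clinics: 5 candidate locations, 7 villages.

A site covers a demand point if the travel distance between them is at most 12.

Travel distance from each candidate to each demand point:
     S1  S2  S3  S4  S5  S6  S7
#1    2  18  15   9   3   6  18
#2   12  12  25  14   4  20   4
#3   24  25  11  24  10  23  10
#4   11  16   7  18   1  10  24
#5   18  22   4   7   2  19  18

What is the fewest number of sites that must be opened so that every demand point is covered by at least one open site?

Coverage sets (demand points within 12 of each site):
  #1: {S1, S4, S5, S6}
  #2: {S1, S2, S5, S7}
  #3: {S3, S5, S7}
  #4: {S1, S3, S5, S6}
  #5: {S3, S4, S5}
No 2 sites suffice: every size-2 union leaves at least one demand point uncovered.
But {#1, #2, #3} covers everything, so the minimum is 3.

3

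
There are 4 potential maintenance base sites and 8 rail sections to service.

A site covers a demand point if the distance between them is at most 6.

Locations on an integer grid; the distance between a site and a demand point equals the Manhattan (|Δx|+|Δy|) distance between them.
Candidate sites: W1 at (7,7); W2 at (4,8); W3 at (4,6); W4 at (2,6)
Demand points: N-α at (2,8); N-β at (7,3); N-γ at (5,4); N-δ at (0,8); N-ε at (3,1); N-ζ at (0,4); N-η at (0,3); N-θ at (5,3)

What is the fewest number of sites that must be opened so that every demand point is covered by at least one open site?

Coverage sets (demand points within 6 of each site):
  W1: {N-α, N-β, N-γ, N-θ}
  W2: {N-α, N-γ, N-δ, N-θ}
  W3: {N-α, N-β, N-γ, N-δ, N-ε, N-ζ, N-θ}
  W4: {N-α, N-γ, N-δ, N-ε, N-ζ, N-η, N-θ}
No single site covers all 8 demand points.
But {W1, W4} covers everything, so the minimum is 2.

2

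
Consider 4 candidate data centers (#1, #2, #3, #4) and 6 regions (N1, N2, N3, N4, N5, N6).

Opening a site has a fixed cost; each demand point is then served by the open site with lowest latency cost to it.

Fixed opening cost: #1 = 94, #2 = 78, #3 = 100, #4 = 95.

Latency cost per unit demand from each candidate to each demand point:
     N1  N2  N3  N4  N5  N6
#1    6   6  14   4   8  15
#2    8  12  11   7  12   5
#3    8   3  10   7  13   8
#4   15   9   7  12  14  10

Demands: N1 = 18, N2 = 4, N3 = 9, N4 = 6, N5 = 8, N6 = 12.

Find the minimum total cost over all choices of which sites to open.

551

Open {#1, #2}: assign each demand point to its cheapest open site.
  N1→#1 18×6=108, N2→#1 4×6=24, N3→#2 9×11=99, N4→#1 6×4=24, N5→#1 8×8=64, N6→#2 12×5=60
  latency cost 379, fixed 172 → total 551.
Compare {#2}: latency cost 489 + fixed 78 = 567.
Compare {#3}: latency cost 488 + fixed 100 = 588.
Compare {#1, #3}: latency cost 394 + fixed 194 = 588.
All other subsets cost ≥ 567. Minimum total cost: 551.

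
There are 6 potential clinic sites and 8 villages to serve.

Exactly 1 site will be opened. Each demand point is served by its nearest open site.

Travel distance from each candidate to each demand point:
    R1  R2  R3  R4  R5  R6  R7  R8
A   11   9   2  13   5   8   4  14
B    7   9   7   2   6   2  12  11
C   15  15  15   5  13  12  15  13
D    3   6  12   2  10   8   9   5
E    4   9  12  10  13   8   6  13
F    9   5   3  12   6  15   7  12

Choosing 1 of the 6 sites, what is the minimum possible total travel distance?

55

Open {D}.
  R1→D 3, R2→D 6, R3→D 12, R4→D 2, R5→D 10, R6→D 8, R7→D 9, R8→D 5  ⇒ total 55.
Compare {B}: total 56.
Compare {A}: total 66.
No size-1 selection does better; minimum is 55.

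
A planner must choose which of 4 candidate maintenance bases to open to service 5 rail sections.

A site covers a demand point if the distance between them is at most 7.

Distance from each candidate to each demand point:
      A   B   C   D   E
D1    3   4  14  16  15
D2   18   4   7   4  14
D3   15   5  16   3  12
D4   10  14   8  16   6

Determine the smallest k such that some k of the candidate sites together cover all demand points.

3

Coverage sets (demand points within 7 of each site):
  D1: {A, B}
  D2: {B, C, D}
  D3: {B, D}
  D4: {E}
No 2 sites suffice: every size-2 union leaves at least one demand point uncovered.
But {D1, D2, D4} covers everything, so the minimum is 3.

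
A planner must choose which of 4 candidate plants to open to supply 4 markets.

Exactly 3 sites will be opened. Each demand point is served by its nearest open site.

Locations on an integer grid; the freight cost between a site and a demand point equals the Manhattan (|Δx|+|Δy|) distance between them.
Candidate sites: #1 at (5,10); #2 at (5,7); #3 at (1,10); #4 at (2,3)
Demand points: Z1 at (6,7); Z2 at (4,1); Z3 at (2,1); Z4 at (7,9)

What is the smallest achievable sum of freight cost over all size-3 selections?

10

Open {#1, #2, #4}.
  Z1→#2 1, Z2→#4 4, Z3→#4 2, Z4→#1 3  ⇒ total 10.
Compare {#2, #3, #4}: total 11.
Compare {#1, #3, #4}: total 13.
No size-3 selection does better; minimum is 10.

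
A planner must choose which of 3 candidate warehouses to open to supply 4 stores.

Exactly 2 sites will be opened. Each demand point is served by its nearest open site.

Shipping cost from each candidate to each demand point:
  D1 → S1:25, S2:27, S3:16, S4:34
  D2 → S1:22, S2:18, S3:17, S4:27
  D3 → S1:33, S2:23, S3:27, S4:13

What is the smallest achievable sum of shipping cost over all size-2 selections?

70

Open {D2, D3}.
  S1→D2 22, S2→D2 18, S3→D2 17, S4→D3 13  ⇒ total 70.
Compare {D1, D3}: total 77.
Compare {D1, D2}: total 83.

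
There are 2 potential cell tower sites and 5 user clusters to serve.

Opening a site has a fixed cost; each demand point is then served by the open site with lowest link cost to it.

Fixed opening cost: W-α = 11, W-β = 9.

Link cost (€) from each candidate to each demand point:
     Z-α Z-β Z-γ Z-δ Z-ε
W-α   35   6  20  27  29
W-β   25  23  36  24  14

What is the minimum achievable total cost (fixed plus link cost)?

Open {W-α, W-β}: assign each demand point to its cheapest open site.
  Z-α→W-β 25, Z-β→W-α 6, Z-γ→W-α 20, Z-δ→W-β 24, Z-ε→W-β 14
  link cost 89, fixed 20 → total 109.
Compare {W-α}: link cost 117 + fixed 11 = 128.
Compare {W-β}: link cost 122 + fixed 9 = 131.

109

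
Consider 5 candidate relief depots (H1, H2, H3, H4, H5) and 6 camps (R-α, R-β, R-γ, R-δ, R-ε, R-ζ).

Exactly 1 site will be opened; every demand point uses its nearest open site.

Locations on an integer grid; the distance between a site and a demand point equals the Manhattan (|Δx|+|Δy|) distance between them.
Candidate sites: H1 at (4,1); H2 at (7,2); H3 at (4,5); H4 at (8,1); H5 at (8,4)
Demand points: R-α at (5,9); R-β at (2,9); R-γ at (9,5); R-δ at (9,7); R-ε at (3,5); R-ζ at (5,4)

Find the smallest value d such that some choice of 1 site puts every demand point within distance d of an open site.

7

Open {H3}.
  Farthest demand point is R-δ at distance 7 (to H3); all others are ≤ 7.
With {H1} the worst case is 11.
With {H5} the worst case is 11.
No size-1 selection achieves below 7.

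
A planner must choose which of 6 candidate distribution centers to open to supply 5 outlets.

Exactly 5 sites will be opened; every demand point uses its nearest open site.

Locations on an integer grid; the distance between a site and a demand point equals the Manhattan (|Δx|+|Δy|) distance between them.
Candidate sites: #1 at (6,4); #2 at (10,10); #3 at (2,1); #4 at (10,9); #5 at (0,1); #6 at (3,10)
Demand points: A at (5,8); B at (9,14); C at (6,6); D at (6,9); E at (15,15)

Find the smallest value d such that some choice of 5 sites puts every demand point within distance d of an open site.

10

Open {#1, #2, #3, #4, #5}.
  Farthest demand point is E at distance 10 (to #2); all others are ≤ 10.
With {#1, #2, #3, #4, #6} the worst case is 10.
With {#1, #2, #3, #5, #6} the worst case is 10.
No size-5 selection achieves below 10.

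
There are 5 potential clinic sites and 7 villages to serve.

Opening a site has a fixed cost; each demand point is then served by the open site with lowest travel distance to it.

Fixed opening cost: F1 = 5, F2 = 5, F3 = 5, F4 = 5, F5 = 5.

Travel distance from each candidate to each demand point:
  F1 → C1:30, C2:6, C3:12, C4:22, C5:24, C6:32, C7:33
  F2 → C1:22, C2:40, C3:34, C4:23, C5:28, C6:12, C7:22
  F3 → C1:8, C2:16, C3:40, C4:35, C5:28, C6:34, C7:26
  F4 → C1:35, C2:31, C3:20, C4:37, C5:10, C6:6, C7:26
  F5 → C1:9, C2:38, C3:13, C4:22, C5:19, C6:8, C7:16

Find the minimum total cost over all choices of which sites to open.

96

Open {F1, F4, F5}: assign each demand point to its cheapest open site.
  C1→F5 9, C2→F1 6, C3→F1 12, C4→F1 22, C5→F4 10, C6→F4 6, C7→F5 16
  travel distance 81, fixed 15 → total 96.
Compare {F1, F3, F4, F5}: travel distance 80 + fixed 20 = 100.
Compare {F1, F2, F4, F5}: travel distance 81 + fixed 20 = 101.
Compare {F1, F5}: travel distance 92 + fixed 10 = 102.
All other subsets cost ≥ 100. Minimum total cost: 96.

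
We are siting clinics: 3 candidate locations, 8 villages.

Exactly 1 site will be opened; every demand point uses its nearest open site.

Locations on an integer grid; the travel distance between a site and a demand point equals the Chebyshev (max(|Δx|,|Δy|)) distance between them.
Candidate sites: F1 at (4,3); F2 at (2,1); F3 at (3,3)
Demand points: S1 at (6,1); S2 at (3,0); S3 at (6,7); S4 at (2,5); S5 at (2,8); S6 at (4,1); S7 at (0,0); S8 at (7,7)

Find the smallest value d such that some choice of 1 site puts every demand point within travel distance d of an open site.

Open {F1}.
  Farthest demand point is S5 at travel distance 5 (to F1); all others are ≤ 5.
With {F3} the worst case is 5.
With {F2} the worst case is 7.
No size-1 selection achieves below 5.

5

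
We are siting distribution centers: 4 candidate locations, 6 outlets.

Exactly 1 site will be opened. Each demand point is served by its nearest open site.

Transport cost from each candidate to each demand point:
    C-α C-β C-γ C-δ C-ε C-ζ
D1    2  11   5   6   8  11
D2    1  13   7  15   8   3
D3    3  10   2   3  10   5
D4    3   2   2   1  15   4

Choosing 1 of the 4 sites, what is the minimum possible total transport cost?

27

Open {D4}.
  C-α→D4 3, C-β→D4 2, C-γ→D4 2, C-δ→D4 1, C-ε→D4 15, C-ζ→D4 4  ⇒ total 27.
Compare {D3}: total 33.
Compare {D1}: total 43.
No size-1 selection does better; minimum is 27.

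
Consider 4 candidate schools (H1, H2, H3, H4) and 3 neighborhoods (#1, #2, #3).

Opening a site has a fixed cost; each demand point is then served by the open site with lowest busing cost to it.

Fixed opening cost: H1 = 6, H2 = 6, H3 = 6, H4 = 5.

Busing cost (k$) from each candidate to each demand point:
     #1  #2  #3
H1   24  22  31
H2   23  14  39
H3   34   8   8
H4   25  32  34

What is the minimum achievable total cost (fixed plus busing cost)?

51

Open {H2, H3}: assign each demand point to its cheapest open site.
  #1→H2 23, #2→H3 8, #3→H3 8
  busing cost 39, fixed 12 → total 51.
Compare {H1, H3}: busing cost 40 + fixed 12 = 52.
Compare {H3, H4}: busing cost 41 + fixed 11 = 52.
Compare {H3}: busing cost 50 + fixed 6 = 56.
All other subsets cost ≥ 52. Minimum total cost: 51.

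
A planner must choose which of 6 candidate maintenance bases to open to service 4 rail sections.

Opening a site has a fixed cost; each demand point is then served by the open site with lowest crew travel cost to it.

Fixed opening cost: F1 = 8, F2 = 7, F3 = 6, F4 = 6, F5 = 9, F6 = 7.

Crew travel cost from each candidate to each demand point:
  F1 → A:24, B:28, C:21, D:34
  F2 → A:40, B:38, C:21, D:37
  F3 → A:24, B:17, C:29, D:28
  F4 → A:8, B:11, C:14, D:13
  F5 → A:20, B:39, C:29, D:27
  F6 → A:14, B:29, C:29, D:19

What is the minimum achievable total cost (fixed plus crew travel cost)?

52

Open {F4}: assign each demand point to its cheapest open site.
  A→F4 8, B→F4 11, C→F4 14, D→F4 13
  crew travel cost 46, fixed 6 → total 52.
Compare {F3, F4}: crew travel cost 46 + fixed 12 = 58.
Compare {F2, F4}: crew travel cost 46 + fixed 13 = 59.
Compare {F4, F6}: crew travel cost 46 + fixed 13 = 59.
All other subsets cost ≥ 58. Minimum total cost: 52.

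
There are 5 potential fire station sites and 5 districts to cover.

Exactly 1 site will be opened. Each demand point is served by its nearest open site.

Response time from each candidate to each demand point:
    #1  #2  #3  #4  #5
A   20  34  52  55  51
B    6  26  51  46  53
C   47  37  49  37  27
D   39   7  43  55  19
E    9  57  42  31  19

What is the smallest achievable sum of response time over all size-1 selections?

Open {E}.
  #1→E 9, #2→E 57, #3→E 42, #4→E 31, #5→E 19  ⇒ total 158.
Compare {D}: total 163.
Compare {B}: total 182.
No size-1 selection does better; minimum is 158.

158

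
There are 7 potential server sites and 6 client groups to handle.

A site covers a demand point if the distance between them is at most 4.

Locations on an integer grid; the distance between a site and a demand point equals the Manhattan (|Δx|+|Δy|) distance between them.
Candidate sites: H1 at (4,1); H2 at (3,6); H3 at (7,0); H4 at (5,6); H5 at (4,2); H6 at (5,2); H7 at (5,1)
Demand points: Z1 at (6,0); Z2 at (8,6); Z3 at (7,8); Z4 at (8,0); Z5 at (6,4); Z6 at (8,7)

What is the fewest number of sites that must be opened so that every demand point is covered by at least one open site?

Coverage sets (demand points within 4 of each site):
  H1: {Z1}
  H2: {}
  H3: {Z1, Z4}
  H4: {Z2, Z3, Z5, Z6}
  H5: {Z1, Z5}
  H6: {Z1, Z5}
  H7: {Z1, Z4, Z5}
No single site covers all 6 demand points.
But {H3, H4} covers everything, so the minimum is 2.

2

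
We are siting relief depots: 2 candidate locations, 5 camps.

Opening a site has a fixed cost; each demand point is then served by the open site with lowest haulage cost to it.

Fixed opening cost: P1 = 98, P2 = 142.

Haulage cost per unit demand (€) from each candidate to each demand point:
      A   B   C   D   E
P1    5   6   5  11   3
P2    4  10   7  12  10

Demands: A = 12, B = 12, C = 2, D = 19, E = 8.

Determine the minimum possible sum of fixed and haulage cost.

473

Open {P1}: assign each demand point to its cheapest open site.
  A→P1 12×5=60, B→P1 12×6=72, C→P1 2×5=10, D→P1 19×11=209, E→P1 8×3=24
  haulage cost 375, fixed 98 → total 473.
Compare {P1, P2}: haulage cost 363 + fixed 240 = 603.
Compare {P2}: haulage cost 490 + fixed 142 = 632.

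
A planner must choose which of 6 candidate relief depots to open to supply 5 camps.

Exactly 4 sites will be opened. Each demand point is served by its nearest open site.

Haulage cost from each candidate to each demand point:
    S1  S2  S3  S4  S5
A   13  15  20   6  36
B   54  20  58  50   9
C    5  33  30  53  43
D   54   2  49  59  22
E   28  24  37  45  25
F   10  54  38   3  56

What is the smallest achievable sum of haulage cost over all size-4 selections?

42

Open {A, B, C, D}.
  S1→C 5, S2→D 2, S3→A 20, S4→A 6, S5→B 9  ⇒ total 42.
Compare {A, B, D, F}: total 44.
Compare {B, C, D, F}: total 49.
No size-4 selection does better; minimum is 42.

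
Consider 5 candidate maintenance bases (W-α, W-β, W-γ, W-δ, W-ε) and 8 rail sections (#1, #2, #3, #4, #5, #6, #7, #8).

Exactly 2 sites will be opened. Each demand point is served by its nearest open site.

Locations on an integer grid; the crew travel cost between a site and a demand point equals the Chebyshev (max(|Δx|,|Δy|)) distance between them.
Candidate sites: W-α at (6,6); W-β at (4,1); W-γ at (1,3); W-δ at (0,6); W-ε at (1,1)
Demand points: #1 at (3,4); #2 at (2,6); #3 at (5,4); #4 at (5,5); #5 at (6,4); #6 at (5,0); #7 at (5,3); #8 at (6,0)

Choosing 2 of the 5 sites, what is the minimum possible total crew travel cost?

Open {W-α, W-β}.
  #1→W-α 3, #2→W-α 4, #3→W-α 2, #4→W-α 1, #5→W-α 2, #6→W-β 1, #7→W-β 2, #8→W-β 2  ⇒ total 17.
Compare {W-β, W-γ}: total 20.
Compare {W-β, W-δ}: total 20.
No size-2 selection does better; minimum is 17.

17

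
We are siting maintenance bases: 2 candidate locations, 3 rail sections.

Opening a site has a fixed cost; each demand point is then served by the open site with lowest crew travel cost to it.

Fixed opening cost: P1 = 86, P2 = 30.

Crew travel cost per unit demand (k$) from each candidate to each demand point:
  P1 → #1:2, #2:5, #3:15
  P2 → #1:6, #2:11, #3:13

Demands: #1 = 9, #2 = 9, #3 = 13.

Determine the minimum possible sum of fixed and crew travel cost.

Open {P1}: assign each demand point to its cheapest open site.
  #1→P1 9×2=18, #2→P1 9×5=45, #3→P1 13×15=195
  crew travel cost 258, fixed 86 → total 344.
Compare {P1, P2}: crew travel cost 232 + fixed 116 = 348.
Compare {P2}: crew travel cost 322 + fixed 30 = 352.

344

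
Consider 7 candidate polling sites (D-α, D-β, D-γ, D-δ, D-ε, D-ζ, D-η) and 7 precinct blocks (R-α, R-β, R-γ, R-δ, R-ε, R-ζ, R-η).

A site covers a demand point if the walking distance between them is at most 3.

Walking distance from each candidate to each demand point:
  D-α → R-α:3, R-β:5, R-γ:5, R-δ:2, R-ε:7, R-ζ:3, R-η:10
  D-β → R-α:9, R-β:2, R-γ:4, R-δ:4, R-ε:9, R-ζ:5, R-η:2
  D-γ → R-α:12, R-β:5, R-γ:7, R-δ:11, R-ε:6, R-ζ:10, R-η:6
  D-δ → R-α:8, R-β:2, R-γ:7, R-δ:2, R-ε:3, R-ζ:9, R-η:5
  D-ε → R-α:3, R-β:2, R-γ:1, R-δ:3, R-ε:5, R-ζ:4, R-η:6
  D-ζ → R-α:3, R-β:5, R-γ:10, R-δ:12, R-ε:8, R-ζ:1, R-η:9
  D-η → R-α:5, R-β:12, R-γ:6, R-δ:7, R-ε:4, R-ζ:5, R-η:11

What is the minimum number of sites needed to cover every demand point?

Coverage sets (demand points within 3 of each site):
  D-α: {R-α, R-δ, R-ζ}
  D-β: {R-β, R-η}
  D-γ: {}
  D-δ: {R-β, R-δ, R-ε}
  D-ε: {R-α, R-β, R-γ, R-δ}
  D-ζ: {R-α, R-ζ}
  D-η: {}
No 3 sites suffice: every size-3 union leaves at least one demand point uncovered.
But {D-α, D-β, D-δ, D-ε} covers everything, so the minimum is 4.

4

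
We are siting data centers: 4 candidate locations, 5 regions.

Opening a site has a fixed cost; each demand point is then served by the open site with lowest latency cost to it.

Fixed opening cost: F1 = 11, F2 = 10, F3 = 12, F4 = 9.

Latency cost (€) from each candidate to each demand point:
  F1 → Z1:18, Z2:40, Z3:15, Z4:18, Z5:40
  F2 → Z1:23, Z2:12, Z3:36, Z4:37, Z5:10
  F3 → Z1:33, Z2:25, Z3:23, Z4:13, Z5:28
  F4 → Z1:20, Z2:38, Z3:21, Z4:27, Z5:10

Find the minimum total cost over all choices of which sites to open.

94

Open {F1, F2}: assign each demand point to its cheapest open site.
  Z1→F1 18, Z2→F2 12, Z3→F1 15, Z4→F1 18, Z5→F2 10
  latency cost 73, fixed 21 → total 94.
Compare {F1, F2, F3}: latency cost 68 + fixed 33 = 101.
Compare {F2, F3}: latency cost 81 + fixed 22 = 103.
Compare {F1, F2, F4}: latency cost 73 + fixed 30 = 103.
All other subsets cost ≥ 101. Minimum total cost: 94.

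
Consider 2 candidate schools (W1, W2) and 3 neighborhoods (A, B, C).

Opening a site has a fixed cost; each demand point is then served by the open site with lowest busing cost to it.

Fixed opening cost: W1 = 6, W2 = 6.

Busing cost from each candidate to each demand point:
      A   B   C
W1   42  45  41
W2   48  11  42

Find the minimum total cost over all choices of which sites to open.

Open {W1, W2}: assign each demand point to its cheapest open site.
  A→W1 42, B→W2 11, C→W1 41
  busing cost 94, fixed 12 → total 106.
Compare {W2}: busing cost 101 + fixed 6 = 107.
Compare {W1}: busing cost 128 + fixed 6 = 134.

106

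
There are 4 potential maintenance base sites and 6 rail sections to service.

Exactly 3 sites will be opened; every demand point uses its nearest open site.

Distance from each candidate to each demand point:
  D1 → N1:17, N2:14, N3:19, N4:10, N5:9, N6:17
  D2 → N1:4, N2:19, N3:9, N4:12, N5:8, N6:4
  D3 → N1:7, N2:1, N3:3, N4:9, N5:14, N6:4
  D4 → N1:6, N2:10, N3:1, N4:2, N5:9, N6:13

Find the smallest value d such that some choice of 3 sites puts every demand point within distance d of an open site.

8

Open {D2, D3, D4}.
  Farthest demand point is N5 at distance 8 (to D2); all others are ≤ 8.
With {D1, D2, D3} the worst case is 9.
With {D1, D3, D4} the worst case is 9.
No size-3 selection achieves below 8.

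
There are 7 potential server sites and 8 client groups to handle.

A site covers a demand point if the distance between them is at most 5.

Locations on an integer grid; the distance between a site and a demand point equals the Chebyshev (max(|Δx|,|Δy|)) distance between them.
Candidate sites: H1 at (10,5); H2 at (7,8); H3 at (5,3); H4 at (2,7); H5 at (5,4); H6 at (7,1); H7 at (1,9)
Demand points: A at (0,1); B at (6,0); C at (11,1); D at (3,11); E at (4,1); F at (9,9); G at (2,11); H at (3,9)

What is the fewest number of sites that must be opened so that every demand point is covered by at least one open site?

Coverage sets (demand points within 5 of each site):
  H1: {B, C, F}
  H2: {D, F, G, H}
  H3: {A, B, E}
  H4: {D, G, H}
  H5: {A, B, E, F, H}
  H6: {B, C, E}
  H7: {D, G, H}
No 2 sites suffice: every size-2 union leaves at least one demand point uncovered.
But {H1, H2, H3} covers everything, so the minimum is 3.

3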